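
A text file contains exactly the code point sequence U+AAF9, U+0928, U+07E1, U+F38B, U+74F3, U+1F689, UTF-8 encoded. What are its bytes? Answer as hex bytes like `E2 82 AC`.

U+AAF9: 3-byte form → EA AB B9.
U+0928: 3-byte form → E0 A4 A8.
U+07E1: 2-byte form → DF A1.
U+F38B: 3-byte form → EF 8E 8B.
U+74F3: 3-byte form → E7 93 B3.
U+1F689: 4-byte form → F0 9F 9A 89.
Concatenated (18 bytes): EA AB B9 E0 A4 A8 DF A1 EF 8E 8B E7 93 B3 F0 9F 9A 89.

EA AB B9 E0 A4 A8 DF A1 EF 8E 8B E7 93 B3 F0 9F 9A 89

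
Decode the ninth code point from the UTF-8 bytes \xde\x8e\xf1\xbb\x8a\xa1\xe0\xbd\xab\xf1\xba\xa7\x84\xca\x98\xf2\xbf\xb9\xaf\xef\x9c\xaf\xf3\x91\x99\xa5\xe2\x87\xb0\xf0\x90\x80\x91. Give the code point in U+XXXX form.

Offset 0: leading byte 0xDE = 11011110 → 2-byte char #1 = DE 8E.
Offset 2: leading byte 0xF1 = 11110001 → 4-byte char #2 = F1 BB 8A A1.
Offset 6: leading byte 0xE0 = 11100000 → 3-byte char #3 = E0 BD AB.
Offset 9: leading byte 0xF1 = 11110001 → 4-byte char #4 = F1 BA A7 84.
Offset 13: leading byte 0xCA = 11001010 → 2-byte char #5 = CA 98.
Offset 15: leading byte 0xF2 = 11110010 → 4-byte char #6 = F2 BF B9 AF.
Offset 19: leading byte 0xEF = 11101111 → 3-byte char #7 = EF 9C AF.
Offset 22: leading byte 0xF3 = 11110011 → 4-byte char #8 = F3 91 99 A5.
Offset 26: leading byte 0xE2 = 11100010 → 3-byte char #9 = E2 87 B0.
Leading byte 0xE2 = 11100010 matches 1110xxxx → 3-byte sequence.
Byte 1: 0xE2 = 11100010, payload 0010 (4 bits).
Byte 2: 0x87 = 10000111 (10xxxxxx ✓), payload 000111.
Byte 3: 0xB0 = 10110000 (10xxxxxx ✓), payload 110000.
Concatenate: 0010000111110000 = 0x21F0 (16 bits → U+21F0).

U+21F0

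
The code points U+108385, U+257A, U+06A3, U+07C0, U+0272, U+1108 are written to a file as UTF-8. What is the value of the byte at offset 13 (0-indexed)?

U+108385 → 4-byte form F4 88 8E 85 at offsets 0–3.
U+257A → 3-byte form E2 95 BA at offsets 4–6.
U+06A3 → 2-byte form DA A3 at offsets 7–8.
U+07C0 → 2-byte form DF 80 at offsets 9–10.
U+0272 → 2-byte form C9 B2 at offsets 11–12.
U+1108 → 3-byte form E1 84 88 at offsets 13–15.
Offset 13 falls in char 6's range; it's byte 1 of E1 84 88 = 0xE1.

0xE1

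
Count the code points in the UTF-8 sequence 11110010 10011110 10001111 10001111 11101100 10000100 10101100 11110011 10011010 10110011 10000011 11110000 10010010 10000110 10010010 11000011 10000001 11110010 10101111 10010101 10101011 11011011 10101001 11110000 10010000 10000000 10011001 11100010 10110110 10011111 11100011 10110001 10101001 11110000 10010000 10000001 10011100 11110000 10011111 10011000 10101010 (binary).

Byte at offset 0: 0xF2 = 11110010 → 4-byte char (#1). Advance 4.
Byte at offset 4: 0xEC = 11101100 → 3-byte char (#2). Advance 3.
Byte at offset 7: 0xF3 = 11110011 → 4-byte char (#3). Advance 4.
Byte at offset 11: 0xF0 = 11110000 → 4-byte char (#4). Advance 4.
Byte at offset 15: 0xC3 = 11000011 → 2-byte char (#5). Advance 2.
Byte at offset 17: 0xF2 = 11110010 → 4-byte char (#6). Advance 4.
Byte at offset 21: 0xDB = 11011011 → 2-byte char (#7). Advance 2.
Byte at offset 23: 0xF0 = 11110000 → 4-byte char (#8). Advance 4.
Byte at offset 27: 0xE2 = 11100010 → 3-byte char (#9). Advance 3.
Byte at offset 30: 0xE3 = 11100011 → 3-byte char (#10). Advance 3.
Byte at offset 33: 0xF0 = 11110000 → 4-byte char (#11). Advance 4.
Byte at offset 37: 0xF0 = 11110000 → 4-byte char (#12). Advance 4.
Reached end at offset 41 after 12 code points.

12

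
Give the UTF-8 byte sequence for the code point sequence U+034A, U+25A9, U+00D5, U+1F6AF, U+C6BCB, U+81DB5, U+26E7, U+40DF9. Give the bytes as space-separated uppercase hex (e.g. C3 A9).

U+034A: 2-byte form → CD 8A.
U+25A9: 3-byte form → E2 96 A9.
U+00D5: 2-byte form → C3 95.
U+1F6AF: 4-byte form → F0 9F 9A AF.
U+C6BCB: 4-byte form → F3 86 AF 8B.
U+81DB5: 4-byte form → F2 81 B6 B5.
U+26E7: 3-byte form → E2 9B A7.
U+40DF9: 4-byte form → F1 80 B7 B9.
Concatenated (26 bytes): CD 8A E2 96 A9 C3 95 F0 9F 9A AF F3 86 AF 8B F2 81 B6 B5 E2 9B A7 F1 80 B7 B9.

CD 8A E2 96 A9 C3 95 F0 9F 9A AF F3 86 AF 8B F2 81 B6 B5 E2 9B A7 F1 80 B7 B9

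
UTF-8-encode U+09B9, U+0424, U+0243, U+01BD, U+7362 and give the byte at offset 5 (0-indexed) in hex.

U+09B9 → 3-byte form E0 A6 B9 at offsets 0–2.
U+0424 → 2-byte form D0 A4 at offsets 3–4.
U+0243 → 2-byte form C9 83 at offsets 5–6.
Offset 5 falls in char 3's range; it's byte 1 of C9 83 = 0xC9.

0xC9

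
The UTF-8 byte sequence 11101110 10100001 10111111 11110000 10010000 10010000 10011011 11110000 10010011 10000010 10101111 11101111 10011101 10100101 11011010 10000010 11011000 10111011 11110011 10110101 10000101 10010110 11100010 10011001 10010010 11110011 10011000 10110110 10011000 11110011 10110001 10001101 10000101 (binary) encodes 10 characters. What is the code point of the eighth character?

U+2652

Offset 0: leading byte 0xEE = 11101110 → 3-byte char #1 = EE A1 BF.
Offset 3: leading byte 0xF0 = 11110000 → 4-byte char #2 = F0 90 90 9B.
Offset 7: leading byte 0xF0 = 11110000 → 4-byte char #3 = F0 93 82 AF.
Offset 11: leading byte 0xEF = 11101111 → 3-byte char #4 = EF 9D A5.
Offset 14: leading byte 0xDA = 11011010 → 2-byte char #5 = DA 82.
Offset 16: leading byte 0xD8 = 11011000 → 2-byte char #6 = D8 BB.
Offset 18: leading byte 0xF3 = 11110011 → 4-byte char #7 = F3 B5 85 96.
Offset 22: leading byte 0xE2 = 11100010 → 3-byte char #8 = E2 99 92.
Leading byte 0xE2 = 11100010 matches 1110xxxx → 3-byte sequence.
Byte 1: 0xE2 = 11100010, payload 0010 (4 bits).
Byte 2: 0x99 = 10011001 (10xxxxxx ✓), payload 011001.
Byte 3: 0x92 = 10010010 (10xxxxxx ✓), payload 010010.
Concatenate: 0010011001010010 = 0x2652 (16 bits → U+2652).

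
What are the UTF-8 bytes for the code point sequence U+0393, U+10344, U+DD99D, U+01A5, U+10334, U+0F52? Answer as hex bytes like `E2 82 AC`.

U+0393: 2-byte form → CE 93.
U+10344: 4-byte form → F0 90 8D 84.
U+DD99D: 4-byte form → F3 9D A6 9D.
U+01A5: 2-byte form → C6 A5.
U+10334: 4-byte form → F0 90 8C B4.
U+0F52: 3-byte form → E0 BD 92.
Concatenated (19 bytes): CE 93 F0 90 8D 84 F3 9D A6 9D C6 A5 F0 90 8C B4 E0 BD 92.

CE 93 F0 90 8D 84 F3 9D A6 9D C6 A5 F0 90 8C B4 E0 BD 92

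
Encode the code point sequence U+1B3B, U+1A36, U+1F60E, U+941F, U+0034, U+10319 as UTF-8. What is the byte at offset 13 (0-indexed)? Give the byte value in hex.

U+1B3B → 3-byte form E1 AC BB at offsets 0–2.
U+1A36 → 3-byte form E1 A8 B6 at offsets 3–5.
U+1F60E → 4-byte form F0 9F 98 8E at offsets 6–9.
U+941F → 3-byte form E9 90 9F at offsets 10–12.
U+0034 → 1-byte form 34 at offsets 13–13.
Offset 13 falls in char 5's range; it's byte 1 of 34 = 0x34.

0x34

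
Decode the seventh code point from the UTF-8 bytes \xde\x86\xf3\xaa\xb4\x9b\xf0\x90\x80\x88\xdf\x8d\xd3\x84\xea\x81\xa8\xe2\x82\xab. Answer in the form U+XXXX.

U+20AB

Offset 0: leading byte 0xDE = 11011110 → 2-byte char #1 = DE 86.
Offset 2: leading byte 0xF3 = 11110011 → 4-byte char #2 = F3 AA B4 9B.
Offset 6: leading byte 0xF0 = 11110000 → 4-byte char #3 = F0 90 80 88.
Offset 10: leading byte 0xDF = 11011111 → 2-byte char #4 = DF 8D.
Offset 12: leading byte 0xD3 = 11010011 → 2-byte char #5 = D3 84.
Offset 14: leading byte 0xEA = 11101010 → 3-byte char #6 = EA 81 A8.
Offset 17: leading byte 0xE2 = 11100010 → 3-byte char #7 = E2 82 AB.
Leading byte 0xE2 = 11100010 matches 1110xxxx → 3-byte sequence.
Byte 1: 0xE2 = 11100010, payload 0010 (4 bits).
Byte 2: 0x82 = 10000010 (10xxxxxx ✓), payload 000010.
Byte 3: 0xAB = 10101011 (10xxxxxx ✓), payload 101011.
Concatenate: 0010000010101011 = 0x20AB (16 bits → U+20AB).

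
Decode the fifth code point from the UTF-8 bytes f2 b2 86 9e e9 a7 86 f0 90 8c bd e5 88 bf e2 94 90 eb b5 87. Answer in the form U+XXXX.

Offset 0: leading byte 0xF2 = 11110010 → 4-byte char #1 = F2 B2 86 9E.
Offset 4: leading byte 0xE9 = 11101001 → 3-byte char #2 = E9 A7 86.
Offset 7: leading byte 0xF0 = 11110000 → 4-byte char #3 = F0 90 8C BD.
Offset 11: leading byte 0xE5 = 11100101 → 3-byte char #4 = E5 88 BF.
Offset 14: leading byte 0xE2 = 11100010 → 3-byte char #5 = E2 94 90.
Leading byte 0xE2 = 11100010 matches 1110xxxx → 3-byte sequence.
Byte 1: 0xE2 = 11100010, payload 0010 (4 bits).
Byte 2: 0x94 = 10010100 (10xxxxxx ✓), payload 010100.
Byte 3: 0x90 = 10010000 (10xxxxxx ✓), payload 010000.
Concatenate: 0010010100010000 = 0x2510 (16 bits → U+2510).

U+2510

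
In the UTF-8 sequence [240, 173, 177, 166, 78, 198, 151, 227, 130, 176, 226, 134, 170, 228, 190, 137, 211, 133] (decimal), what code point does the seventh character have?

U+04C5

Offset 0: leading byte 0xF0 = 11110000 → 4-byte char #1 = F0 AD B1 A6.
Offset 4: leading byte 0x4E = 01001110 → 1-byte char #2 = 4E.
Offset 5: leading byte 0xC6 = 11000110 → 2-byte char #3 = C6 97.
Offset 7: leading byte 0xE3 = 11100011 → 3-byte char #4 = E3 82 B0.
Offset 10: leading byte 0xE2 = 11100010 → 3-byte char #5 = E2 86 AA.
Offset 13: leading byte 0xE4 = 11100100 → 3-byte char #6 = E4 BE 89.
Offset 16: leading byte 0xD3 = 11010011 → 2-byte char #7 = D3 85.
Leading byte 0xD3 = 11010011 matches 110xxxxx → 2-byte sequence.
Byte 1: 0xD3 = 11010011, payload 10011 (5 bits).
Byte 2: 0x85 = 10000101 (10xxxxxx ✓), payload 000101.
Concatenate: 10011000101 = 0x4C5 (11 bits → U+04C5).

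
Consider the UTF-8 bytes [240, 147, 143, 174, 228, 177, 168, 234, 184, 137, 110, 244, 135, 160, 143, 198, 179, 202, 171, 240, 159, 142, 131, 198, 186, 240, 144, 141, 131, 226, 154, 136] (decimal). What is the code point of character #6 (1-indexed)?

Offset 0: leading byte 0xF0 = 11110000 → 4-byte char #1 = F0 93 8F AE.
Offset 4: leading byte 0xE4 = 11100100 → 3-byte char #2 = E4 B1 A8.
Offset 7: leading byte 0xEA = 11101010 → 3-byte char #3 = EA B8 89.
Offset 10: leading byte 0x6E = 01101110 → 1-byte char #4 = 6E.
Offset 11: leading byte 0xF4 = 11110100 → 4-byte char #5 = F4 87 A0 8F.
Offset 15: leading byte 0xC6 = 11000110 → 2-byte char #6 = C6 B3.
Leading byte 0xC6 = 11000110 matches 110xxxxx → 2-byte sequence.
Byte 1: 0xC6 = 11000110, payload 00110 (5 bits).
Byte 2: 0xB3 = 10110011 (10xxxxxx ✓), payload 110011.
Concatenate: 00110110011 = 0x1B3 (11 bits → U+01B3).

U+01B3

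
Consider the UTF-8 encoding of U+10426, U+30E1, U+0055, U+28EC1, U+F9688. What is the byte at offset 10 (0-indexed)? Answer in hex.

U+10426 → 4-byte form F0 90 90 A6 at offsets 0–3.
U+30E1 → 3-byte form E3 83 A1 at offsets 4–6.
U+0055 → 1-byte form 55 at offsets 7–7.
U+28EC1 → 4-byte form F0 A8 BB 81 at offsets 8–11.
Offset 10 falls in char 4's range; it's byte 3 of F0 A8 BB 81 = 0xBB.

0xBB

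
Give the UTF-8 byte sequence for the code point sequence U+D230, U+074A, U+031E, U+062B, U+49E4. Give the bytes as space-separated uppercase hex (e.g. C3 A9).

ED 88 B0 DD 8A CC 9E D8 AB E4 A7 A4

U+D230: 3-byte form → ED 88 B0.
U+074A: 2-byte form → DD 8A.
U+031E: 2-byte form → CC 9E.
U+062B: 2-byte form → D8 AB.
U+49E4: 3-byte form → E4 A7 A4.
Concatenated (12 bytes): ED 88 B0 DD 8A CC 9E D8 AB E4 A7 A4.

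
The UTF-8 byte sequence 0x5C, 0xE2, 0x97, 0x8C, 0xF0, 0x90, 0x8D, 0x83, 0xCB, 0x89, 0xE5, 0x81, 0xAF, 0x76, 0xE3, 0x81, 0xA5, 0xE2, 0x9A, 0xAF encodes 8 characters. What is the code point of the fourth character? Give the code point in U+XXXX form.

Offset 0: leading byte 0x5C = 01011100 → 1-byte char #1 = 5C.
Offset 1: leading byte 0xE2 = 11100010 → 3-byte char #2 = E2 97 8C.
Offset 4: leading byte 0xF0 = 11110000 → 4-byte char #3 = F0 90 8D 83.
Offset 8: leading byte 0xCB = 11001011 → 2-byte char #4 = CB 89.
Leading byte 0xCB = 11001011 matches 110xxxxx → 2-byte sequence.
Byte 1: 0xCB = 11001011, payload 01011 (5 bits).
Byte 2: 0x89 = 10001001 (10xxxxxx ✓), payload 001001.
Concatenate: 01011001001 = 0x2C9 (11 bits → U+02C9).

U+02C9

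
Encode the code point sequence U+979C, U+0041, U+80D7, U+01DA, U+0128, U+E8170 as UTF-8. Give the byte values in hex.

U+979C: 3-byte form → E9 9E 9C.
U+0041: 1-byte form → 41.
U+80D7: 3-byte form → E8 83 97.
U+01DA: 2-byte form → C7 9A.
U+0128: 2-byte form → C4 A8.
U+E8170: 4-byte form → F3 A8 85 B0.
Concatenated (15 bytes): E9 9E 9C 41 E8 83 97 C7 9A C4 A8 F3 A8 85 B0.

E9 9E 9C 41 E8 83 97 C7 9A C4 A8 F3 A8 85 B0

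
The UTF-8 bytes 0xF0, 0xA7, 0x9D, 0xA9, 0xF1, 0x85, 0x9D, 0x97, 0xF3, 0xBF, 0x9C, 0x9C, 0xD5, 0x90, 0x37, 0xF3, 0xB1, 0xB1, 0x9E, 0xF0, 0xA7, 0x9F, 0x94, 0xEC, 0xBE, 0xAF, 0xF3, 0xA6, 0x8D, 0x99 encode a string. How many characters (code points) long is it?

9

Byte at offset 0: 0xF0 = 11110000 → 4-byte char (#1). Advance 4.
Byte at offset 4: 0xF1 = 11110001 → 4-byte char (#2). Advance 4.
Byte at offset 8: 0xF3 = 11110011 → 4-byte char (#3). Advance 4.
Byte at offset 12: 0xD5 = 11010101 → 2-byte char (#4). Advance 2.
Byte at offset 14: 0x37 = 00110111 → 1-byte char (#5). Advance 1.
Byte at offset 15: 0xF3 = 11110011 → 4-byte char (#6). Advance 4.
Byte at offset 19: 0xF0 = 11110000 → 4-byte char (#7). Advance 4.
Byte at offset 23: 0xEC = 11101100 → 3-byte char (#8). Advance 3.
Byte at offset 26: 0xF3 = 11110011 → 4-byte char (#9). Advance 4.
Reached end at offset 30 after 9 code points.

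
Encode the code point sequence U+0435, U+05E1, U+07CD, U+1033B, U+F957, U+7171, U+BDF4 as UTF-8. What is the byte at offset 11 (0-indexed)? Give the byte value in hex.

0xA5

U+0435 → 2-byte form D0 B5 at offsets 0–1.
U+05E1 → 2-byte form D7 A1 at offsets 2–3.
U+07CD → 2-byte form DF 8D at offsets 4–5.
U+1033B → 4-byte form F0 90 8C BB at offsets 6–9.
U+F957 → 3-byte form EF A5 97 at offsets 10–12.
Offset 11 falls in char 5's range; it's byte 2 of EF A5 97 = 0xA5.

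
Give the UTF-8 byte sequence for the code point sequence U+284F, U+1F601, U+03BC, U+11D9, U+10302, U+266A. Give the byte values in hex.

E2 A1 8F F0 9F 98 81 CE BC E1 87 99 F0 90 8C 82 E2 99 AA

U+284F: 3-byte form → E2 A1 8F.
U+1F601: 4-byte form → F0 9F 98 81.
U+03BC: 2-byte form → CE BC.
U+11D9: 3-byte form → E1 87 99.
U+10302: 4-byte form → F0 90 8C 82.
U+266A: 3-byte form → E2 99 AA.
Concatenated (19 bytes): E2 A1 8F F0 9F 98 81 CE BC E1 87 99 F0 90 8C 82 E2 99 AA.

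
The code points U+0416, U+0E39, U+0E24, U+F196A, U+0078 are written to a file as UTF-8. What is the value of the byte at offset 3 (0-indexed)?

0xB8

U+0416 → 2-byte form D0 96 at offsets 0–1.
U+0E39 → 3-byte form E0 B8 B9 at offsets 2–4.
Offset 3 falls in char 2's range; it's byte 2 of E0 B8 B9 = 0xB8.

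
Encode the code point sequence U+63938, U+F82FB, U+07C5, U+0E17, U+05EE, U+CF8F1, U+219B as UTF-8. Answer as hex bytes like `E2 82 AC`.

U+63938: 4-byte form → F1 A3 A4 B8.
U+F82FB: 4-byte form → F3 B8 8B BB.
U+07C5: 2-byte form → DF 85.
U+0E17: 3-byte form → E0 B8 97.
U+05EE: 2-byte form → D7 AE.
U+CF8F1: 4-byte form → F3 8F A3 B1.
U+219B: 3-byte form → E2 86 9B.
Concatenated (22 bytes): F1 A3 A4 B8 F3 B8 8B BB DF 85 E0 B8 97 D7 AE F3 8F A3 B1 E2 86 9B.

F1 A3 A4 B8 F3 B8 8B BB DF 85 E0 B8 97 D7 AE F3 8F A3 B1 E2 86 9B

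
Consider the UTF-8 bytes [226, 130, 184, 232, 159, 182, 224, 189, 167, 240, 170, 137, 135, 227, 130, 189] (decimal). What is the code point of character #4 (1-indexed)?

U+2A247

Offset 0: leading byte 0xE2 = 11100010 → 3-byte char #1 = E2 82 B8.
Offset 3: leading byte 0xE8 = 11101000 → 3-byte char #2 = E8 9F B6.
Offset 6: leading byte 0xE0 = 11100000 → 3-byte char #3 = E0 BD A7.
Offset 9: leading byte 0xF0 = 11110000 → 4-byte char #4 = F0 AA 89 87.
Leading byte 0xF0 = 11110000 matches 11110xxx → 4-byte sequence.
Byte 1: 0xF0 = 11110000, payload 000 (3 bits).
Byte 2: 0xAA = 10101010 (10xxxxxx ✓), payload 101010.
Byte 3: 0x89 = 10001001 (10xxxxxx ✓), payload 001001.
Byte 4: 0x87 = 10000111 (10xxxxxx ✓), payload 000111.
Concatenate: 000101010001001000111 = 0x2A247 (21 bits → U+2A247).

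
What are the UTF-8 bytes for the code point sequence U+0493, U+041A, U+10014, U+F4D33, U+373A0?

D2 93 D0 9A F0 90 80 94 F3 B4 B4 B3 F0 B7 8E A0

U+0493: 2-byte form → D2 93.
U+041A: 2-byte form → D0 9A.
U+10014: 4-byte form → F0 90 80 94.
U+F4D33: 4-byte form → F3 B4 B4 B3.
U+373A0: 4-byte form → F0 B7 8E A0.
Concatenated (16 bytes): D2 93 D0 9A F0 90 80 94 F3 B4 B4 B3 F0 B7 8E A0.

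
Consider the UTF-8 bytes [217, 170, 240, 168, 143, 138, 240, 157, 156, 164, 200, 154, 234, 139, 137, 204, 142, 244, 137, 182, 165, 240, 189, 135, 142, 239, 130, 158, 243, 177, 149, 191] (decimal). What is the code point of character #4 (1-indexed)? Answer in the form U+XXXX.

U+021A

Offset 0: leading byte 0xD9 = 11011001 → 2-byte char #1 = D9 AA.
Offset 2: leading byte 0xF0 = 11110000 → 4-byte char #2 = F0 A8 8F 8A.
Offset 6: leading byte 0xF0 = 11110000 → 4-byte char #3 = F0 9D 9C A4.
Offset 10: leading byte 0xC8 = 11001000 → 2-byte char #4 = C8 9A.
Leading byte 0xC8 = 11001000 matches 110xxxxx → 2-byte sequence.
Byte 1: 0xC8 = 11001000, payload 01000 (5 bits).
Byte 2: 0x9A = 10011010 (10xxxxxx ✓), payload 011010.
Concatenate: 01000011010 = 0x21A (11 bits → U+021A).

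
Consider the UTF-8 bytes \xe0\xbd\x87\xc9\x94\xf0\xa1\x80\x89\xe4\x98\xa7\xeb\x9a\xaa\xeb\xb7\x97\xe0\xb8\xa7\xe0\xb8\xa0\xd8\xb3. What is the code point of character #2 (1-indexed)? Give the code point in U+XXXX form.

Offset 0: leading byte 0xE0 = 11100000 → 3-byte char #1 = E0 BD 87.
Offset 3: leading byte 0xC9 = 11001001 → 2-byte char #2 = C9 94.
Leading byte 0xC9 = 11001001 matches 110xxxxx → 2-byte sequence.
Byte 1: 0xC9 = 11001001, payload 01001 (5 bits).
Byte 2: 0x94 = 10010100 (10xxxxxx ✓), payload 010100.
Concatenate: 01001010100 = 0x254 (11 bits → U+0254).

U+0254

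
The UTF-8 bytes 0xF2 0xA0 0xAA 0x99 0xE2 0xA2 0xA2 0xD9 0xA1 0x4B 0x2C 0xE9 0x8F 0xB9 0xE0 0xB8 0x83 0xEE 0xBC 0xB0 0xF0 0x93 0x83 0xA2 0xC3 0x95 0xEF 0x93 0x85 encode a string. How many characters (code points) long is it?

11

Byte at offset 0: 0xF2 = 11110010 → 4-byte char (#1). Advance 4.
Byte at offset 4: 0xE2 = 11100010 → 3-byte char (#2). Advance 3.
Byte at offset 7: 0xD9 = 11011001 → 2-byte char (#3). Advance 2.
Byte at offset 9: 0x4B = 01001011 → 1-byte char (#4). Advance 1.
Byte at offset 10: 0x2C = 00101100 → 1-byte char (#5). Advance 1.
Byte at offset 11: 0xE9 = 11101001 → 3-byte char (#6). Advance 3.
Byte at offset 14: 0xE0 = 11100000 → 3-byte char (#7). Advance 3.
Byte at offset 17: 0xEE = 11101110 → 3-byte char (#8). Advance 3.
Byte at offset 20: 0xF0 = 11110000 → 4-byte char (#9). Advance 4.
Byte at offset 24: 0xC3 = 11000011 → 2-byte char (#10). Advance 2.
Byte at offset 26: 0xEF = 11101111 → 3-byte char (#11). Advance 3.
Reached end at offset 29 after 11 code points.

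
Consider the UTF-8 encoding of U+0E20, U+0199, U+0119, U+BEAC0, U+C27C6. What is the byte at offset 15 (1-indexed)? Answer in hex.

1-indexed offset 15 is 0-indexed offset 14.
U+0E20 → 3-byte form E0 B8 A0 at offsets 0–2.
U+0199 → 2-byte form C6 99 at offsets 3–4.
U+0119 → 2-byte form C4 99 at offsets 5–6.
U+BEAC0 → 4-byte form F2 BE AB 80 at offsets 7–10.
U+C27C6 → 4-byte form F3 82 9F 86 at offsets 11–14.
Offset 14 falls in char 5's range; it's byte 4 of F3 82 9F 86 = 0x86.

0x86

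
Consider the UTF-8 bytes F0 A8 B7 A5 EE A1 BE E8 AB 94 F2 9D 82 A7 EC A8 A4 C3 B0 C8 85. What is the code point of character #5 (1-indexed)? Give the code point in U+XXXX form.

U+CA24

Offset 0: leading byte 0xF0 = 11110000 → 4-byte char #1 = F0 A8 B7 A5.
Offset 4: leading byte 0xEE = 11101110 → 3-byte char #2 = EE A1 BE.
Offset 7: leading byte 0xE8 = 11101000 → 3-byte char #3 = E8 AB 94.
Offset 10: leading byte 0xF2 = 11110010 → 4-byte char #4 = F2 9D 82 A7.
Offset 14: leading byte 0xEC = 11101100 → 3-byte char #5 = EC A8 A4.
Leading byte 0xEC = 11101100 matches 1110xxxx → 3-byte sequence.
Byte 1: 0xEC = 11101100, payload 1100 (4 bits).
Byte 2: 0xA8 = 10101000 (10xxxxxx ✓), payload 101000.
Byte 3: 0xA4 = 10100100 (10xxxxxx ✓), payload 100100.
Concatenate: 1100101000100100 = 0xCA24 (16 bits → U+CA24).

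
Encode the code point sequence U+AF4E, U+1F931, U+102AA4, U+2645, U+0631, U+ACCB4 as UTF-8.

EA BD 8E F0 9F A4 B1 F4 82 AA A4 E2 99 85 D8 B1 F2 AC B2 B4

U+AF4E: 3-byte form → EA BD 8E.
U+1F931: 4-byte form → F0 9F A4 B1.
U+102AA4: 4-byte form → F4 82 AA A4.
U+2645: 3-byte form → E2 99 85.
U+0631: 2-byte form → D8 B1.
U+ACCB4: 4-byte form → F2 AC B2 B4.
Concatenated (20 bytes): EA BD 8E F0 9F A4 B1 F4 82 AA A4 E2 99 85 D8 B1 F2 AC B2 B4.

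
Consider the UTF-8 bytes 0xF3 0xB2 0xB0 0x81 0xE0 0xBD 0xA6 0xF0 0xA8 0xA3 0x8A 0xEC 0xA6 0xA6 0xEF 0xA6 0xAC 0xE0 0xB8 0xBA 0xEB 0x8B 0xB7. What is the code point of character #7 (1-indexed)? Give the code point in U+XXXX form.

U+B2F7

Offset 0: leading byte 0xF3 = 11110011 → 4-byte char #1 = F3 B2 B0 81.
Offset 4: leading byte 0xE0 = 11100000 → 3-byte char #2 = E0 BD A6.
Offset 7: leading byte 0xF0 = 11110000 → 4-byte char #3 = F0 A8 A3 8A.
Offset 11: leading byte 0xEC = 11101100 → 3-byte char #4 = EC A6 A6.
Offset 14: leading byte 0xEF = 11101111 → 3-byte char #5 = EF A6 AC.
Offset 17: leading byte 0xE0 = 11100000 → 3-byte char #6 = E0 B8 BA.
Offset 20: leading byte 0xEB = 11101011 → 3-byte char #7 = EB 8B B7.
Leading byte 0xEB = 11101011 matches 1110xxxx → 3-byte sequence.
Byte 1: 0xEB = 11101011, payload 1011 (4 bits).
Byte 2: 0x8B = 10001011 (10xxxxxx ✓), payload 001011.
Byte 3: 0xB7 = 10110111 (10xxxxxx ✓), payload 110111.
Concatenate: 1011001011110111 = 0xB2F7 (16 bits → U+B2F7).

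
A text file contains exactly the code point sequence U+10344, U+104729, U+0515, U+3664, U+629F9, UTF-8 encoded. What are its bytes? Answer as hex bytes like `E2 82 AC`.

F0 90 8D 84 F4 84 9C A9 D4 95 E3 99 A4 F1 A2 A7 B9

U+10344: 4-byte form → F0 90 8D 84.
U+104729: 4-byte form → F4 84 9C A9.
U+0515: 2-byte form → D4 95.
U+3664: 3-byte form → E3 99 A4.
U+629F9: 4-byte form → F1 A2 A7 B9.
Concatenated (17 bytes): F0 90 8D 84 F4 84 9C A9 D4 95 E3 99 A4 F1 A2 A7 B9.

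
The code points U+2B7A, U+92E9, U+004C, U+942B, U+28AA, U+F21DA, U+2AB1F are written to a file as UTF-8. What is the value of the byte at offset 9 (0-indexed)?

U+2B7A → 3-byte form E2 AD BA at offsets 0–2.
U+92E9 → 3-byte form E9 8B A9 at offsets 3–5.
U+004C → 1-byte form 4C at offsets 6–6.
U+942B → 3-byte form E9 90 AB at offsets 7–9.
Offset 9 falls in char 4's range; it's byte 3 of E9 90 AB = 0xAB.

0xAB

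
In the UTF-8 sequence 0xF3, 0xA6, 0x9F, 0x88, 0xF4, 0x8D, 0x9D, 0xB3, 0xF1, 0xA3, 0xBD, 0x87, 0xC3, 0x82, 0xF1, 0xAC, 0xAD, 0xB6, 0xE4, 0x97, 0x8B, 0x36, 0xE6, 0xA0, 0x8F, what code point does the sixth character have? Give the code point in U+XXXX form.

U+45CB

Offset 0: leading byte 0xF3 = 11110011 → 4-byte char #1 = F3 A6 9F 88.
Offset 4: leading byte 0xF4 = 11110100 → 4-byte char #2 = F4 8D 9D B3.
Offset 8: leading byte 0xF1 = 11110001 → 4-byte char #3 = F1 A3 BD 87.
Offset 12: leading byte 0xC3 = 11000011 → 2-byte char #4 = C3 82.
Offset 14: leading byte 0xF1 = 11110001 → 4-byte char #5 = F1 AC AD B6.
Offset 18: leading byte 0xE4 = 11100100 → 3-byte char #6 = E4 97 8B.
Leading byte 0xE4 = 11100100 matches 1110xxxx → 3-byte sequence.
Byte 1: 0xE4 = 11100100, payload 0100 (4 bits).
Byte 2: 0x97 = 10010111 (10xxxxxx ✓), payload 010111.
Byte 3: 0x8B = 10001011 (10xxxxxx ✓), payload 001011.
Concatenate: 0100010111001011 = 0x45CB (16 bits → U+45CB).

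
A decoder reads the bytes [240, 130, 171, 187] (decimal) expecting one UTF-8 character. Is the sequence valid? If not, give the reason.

Leading byte 0xF0 = 11110000 → 4-byte form.
Continuation bytes all match 10xxxxxx. Payload decodes to 0x2AFB.
But 0x2AFB < 0x10000, the minimum for a 4-byte sequence — this is an overlong encoding.

invalid (overlong encoding)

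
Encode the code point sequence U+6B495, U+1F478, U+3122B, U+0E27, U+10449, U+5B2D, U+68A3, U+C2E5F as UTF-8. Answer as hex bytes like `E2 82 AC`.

F1 AB 92 95 F0 9F 91 B8 F0 B1 88 AB E0 B8 A7 F0 90 91 89 E5 AC AD E6 A2 A3 F3 82 B9 9F

U+6B495: 4-byte form → F1 AB 92 95.
U+1F478: 4-byte form → F0 9F 91 B8.
U+3122B: 4-byte form → F0 B1 88 AB.
U+0E27: 3-byte form → E0 B8 A7.
U+10449: 4-byte form → F0 90 91 89.
U+5B2D: 3-byte form → E5 AC AD.
U+68A3: 3-byte form → E6 A2 A3.
U+C2E5F: 4-byte form → F3 82 B9 9F.
Concatenated (29 bytes): F1 AB 92 95 F0 9F 91 B8 F0 B1 88 AB E0 B8 A7 F0 90 91 89 E5 AC AD E6 A2 A3 F3 82 B9 9F.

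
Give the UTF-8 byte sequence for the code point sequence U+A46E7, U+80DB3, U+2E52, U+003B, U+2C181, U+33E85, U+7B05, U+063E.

U+A46E7: 4-byte form → F2 A4 9B A7.
U+80DB3: 4-byte form → F2 80 B6 B3.
U+2E52: 3-byte form → E2 B9 92.
U+003B: 1-byte form → 3B.
U+2C181: 4-byte form → F0 AC 86 81.
U+33E85: 4-byte form → F0 B3 BA 85.
U+7B05: 3-byte form → E7 AC 85.
U+063E: 2-byte form → D8 BE.
Concatenated (25 bytes): F2 A4 9B A7 F2 80 B6 B3 E2 B9 92 3B F0 AC 86 81 F0 B3 BA 85 E7 AC 85 D8 BE.

F2 A4 9B A7 F2 80 B6 B3 E2 B9 92 3B F0 AC 86 81 F0 B3 BA 85 E7 AC 85 D8 BE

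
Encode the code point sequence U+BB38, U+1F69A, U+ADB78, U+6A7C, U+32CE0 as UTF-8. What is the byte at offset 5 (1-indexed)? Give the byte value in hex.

0x9F

1-indexed offset 5 is 0-indexed offset 4.
U+BB38 → 3-byte form EB AC B8 at offsets 0–2.
U+1F69A → 4-byte form F0 9F 9A 9A at offsets 3–6.
Offset 4 falls in char 2's range; it's byte 2 of F0 9F 9A 9A = 0x9F.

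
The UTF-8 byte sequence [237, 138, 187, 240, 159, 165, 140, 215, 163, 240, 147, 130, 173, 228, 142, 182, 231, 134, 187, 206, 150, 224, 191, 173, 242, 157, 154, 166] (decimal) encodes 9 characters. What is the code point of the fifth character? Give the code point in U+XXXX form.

Offset 0: leading byte 0xED = 11101101 → 3-byte char #1 = ED 8A BB.
Offset 3: leading byte 0xF0 = 11110000 → 4-byte char #2 = F0 9F A5 8C.
Offset 7: leading byte 0xD7 = 11010111 → 2-byte char #3 = D7 A3.
Offset 9: leading byte 0xF0 = 11110000 → 4-byte char #4 = F0 93 82 AD.
Offset 13: leading byte 0xE4 = 11100100 → 3-byte char #5 = E4 8E B6.
Leading byte 0xE4 = 11100100 matches 1110xxxx → 3-byte sequence.
Byte 1: 0xE4 = 11100100, payload 0100 (4 bits).
Byte 2: 0x8E = 10001110 (10xxxxxx ✓), payload 001110.
Byte 3: 0xB6 = 10110110 (10xxxxxx ✓), payload 110110.
Concatenate: 0100001110110110 = 0x43B6 (16 bits → U+43B6).

U+43B6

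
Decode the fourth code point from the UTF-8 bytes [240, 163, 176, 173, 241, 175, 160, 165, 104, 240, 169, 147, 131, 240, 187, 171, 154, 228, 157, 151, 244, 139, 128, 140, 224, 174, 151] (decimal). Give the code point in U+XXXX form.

Offset 0: leading byte 0xF0 = 11110000 → 4-byte char #1 = F0 A3 B0 AD.
Offset 4: leading byte 0xF1 = 11110001 → 4-byte char #2 = F1 AF A0 A5.
Offset 8: leading byte 0x68 = 01101000 → 1-byte char #3 = 68.
Offset 9: leading byte 0xF0 = 11110000 → 4-byte char #4 = F0 A9 93 83.
Leading byte 0xF0 = 11110000 matches 11110xxx → 4-byte sequence.
Byte 1: 0xF0 = 11110000, payload 000 (3 bits).
Byte 2: 0xA9 = 10101001 (10xxxxxx ✓), payload 101001.
Byte 3: 0x93 = 10010011 (10xxxxxx ✓), payload 010011.
Byte 4: 0x83 = 10000011 (10xxxxxx ✓), payload 000011.
Concatenate: 000101001010011000011 = 0x294C3 (21 bits → U+294C3).

U+294C3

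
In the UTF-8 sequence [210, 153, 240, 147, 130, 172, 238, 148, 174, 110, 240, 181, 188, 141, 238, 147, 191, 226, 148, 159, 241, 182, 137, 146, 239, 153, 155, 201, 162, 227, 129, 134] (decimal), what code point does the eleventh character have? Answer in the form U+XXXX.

Offset 0: leading byte 0xD2 = 11010010 → 2-byte char #1 = D2 99.
Offset 2: leading byte 0xF0 = 11110000 → 4-byte char #2 = F0 93 82 AC.
Offset 6: leading byte 0xEE = 11101110 → 3-byte char #3 = EE 94 AE.
Offset 9: leading byte 0x6E = 01101110 → 1-byte char #4 = 6E.
Offset 10: leading byte 0xF0 = 11110000 → 4-byte char #5 = F0 B5 BC 8D.
Offset 14: leading byte 0xEE = 11101110 → 3-byte char #6 = EE 93 BF.
Offset 17: leading byte 0xE2 = 11100010 → 3-byte char #7 = E2 94 9F.
Offset 20: leading byte 0xF1 = 11110001 → 4-byte char #8 = F1 B6 89 92.
Offset 24: leading byte 0xEF = 11101111 → 3-byte char #9 = EF 99 9B.
Offset 27: leading byte 0xC9 = 11001001 → 2-byte char #10 = C9 A2.
Offset 29: leading byte 0xE3 = 11100011 → 3-byte char #11 = E3 81 86.
Leading byte 0xE3 = 11100011 matches 1110xxxx → 3-byte sequence.
Byte 1: 0xE3 = 11100011, payload 0011 (4 bits).
Byte 2: 0x81 = 10000001 (10xxxxxx ✓), payload 000001.
Byte 3: 0x86 = 10000110 (10xxxxxx ✓), payload 000110.
Concatenate: 0011000001000110 = 0x3046 (16 bits → U+3046).

U+3046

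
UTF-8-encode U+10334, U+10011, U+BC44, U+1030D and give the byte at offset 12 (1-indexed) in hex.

1-indexed offset 12 is 0-indexed offset 11.
U+10334 → 4-byte form F0 90 8C B4 at offsets 0–3.
U+10011 → 4-byte form F0 90 80 91 at offsets 4–7.
U+BC44 → 3-byte form EB B1 84 at offsets 8–10.
U+1030D → 4-byte form F0 90 8C 8D at offsets 11–14.
Offset 11 falls in char 4's range; it's byte 1 of F0 90 8C 8D = 0xF0.

0xF0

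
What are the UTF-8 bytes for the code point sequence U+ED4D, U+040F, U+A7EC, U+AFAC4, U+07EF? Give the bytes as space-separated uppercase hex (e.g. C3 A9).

U+ED4D: 3-byte form → EE B5 8D.
U+040F: 2-byte form → D0 8F.
U+A7EC: 3-byte form → EA 9F AC.
U+AFAC4: 4-byte form → F2 AF AB 84.
U+07EF: 2-byte form → DF AF.
Concatenated (14 bytes): EE B5 8D D0 8F EA 9F AC F2 AF AB 84 DF AF.

EE B5 8D D0 8F EA 9F AC F2 AF AB 84 DF AF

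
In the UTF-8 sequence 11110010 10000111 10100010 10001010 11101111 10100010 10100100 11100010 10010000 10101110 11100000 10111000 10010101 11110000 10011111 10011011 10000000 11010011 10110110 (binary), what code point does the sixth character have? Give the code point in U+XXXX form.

U+04F6

Offset 0: leading byte 0xF2 = 11110010 → 4-byte char #1 = F2 87 A2 8A.
Offset 4: leading byte 0xEF = 11101111 → 3-byte char #2 = EF A2 A4.
Offset 7: leading byte 0xE2 = 11100010 → 3-byte char #3 = E2 90 AE.
Offset 10: leading byte 0xE0 = 11100000 → 3-byte char #4 = E0 B8 95.
Offset 13: leading byte 0xF0 = 11110000 → 4-byte char #5 = F0 9F 9B 80.
Offset 17: leading byte 0xD3 = 11010011 → 2-byte char #6 = D3 B6.
Leading byte 0xD3 = 11010011 matches 110xxxxx → 2-byte sequence.
Byte 1: 0xD3 = 11010011, payload 10011 (5 bits).
Byte 2: 0xB6 = 10110110 (10xxxxxx ✓), payload 110110.
Concatenate: 10011110110 = 0x4F6 (11 bits → U+04F6).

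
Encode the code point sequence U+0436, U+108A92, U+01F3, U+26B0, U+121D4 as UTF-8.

U+0436: 2-byte form → D0 B6.
U+108A92: 4-byte form → F4 88 AA 92.
U+01F3: 2-byte form → C7 B3.
U+26B0: 3-byte form → E2 9A B0.
U+121D4: 4-byte form → F0 92 87 94.
Concatenated (15 bytes): D0 B6 F4 88 AA 92 C7 B3 E2 9A B0 F0 92 87 94.

D0 B6 F4 88 AA 92 C7 B3 E2 9A B0 F0 92 87 94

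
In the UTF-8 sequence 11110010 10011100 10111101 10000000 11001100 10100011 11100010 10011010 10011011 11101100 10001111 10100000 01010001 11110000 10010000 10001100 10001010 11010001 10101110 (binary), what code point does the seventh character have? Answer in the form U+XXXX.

U+046E

Offset 0: leading byte 0xF2 = 11110010 → 4-byte char #1 = F2 9C BD 80.
Offset 4: leading byte 0xCC = 11001100 → 2-byte char #2 = CC A3.
Offset 6: leading byte 0xE2 = 11100010 → 3-byte char #3 = E2 9A 9B.
Offset 9: leading byte 0xEC = 11101100 → 3-byte char #4 = EC 8F A0.
Offset 12: leading byte 0x51 = 01010001 → 1-byte char #5 = 51.
Offset 13: leading byte 0xF0 = 11110000 → 4-byte char #6 = F0 90 8C 8A.
Offset 17: leading byte 0xD1 = 11010001 → 2-byte char #7 = D1 AE.
Leading byte 0xD1 = 11010001 matches 110xxxxx → 2-byte sequence.
Byte 1: 0xD1 = 11010001, payload 10001 (5 bits).
Byte 2: 0xAE = 10101110 (10xxxxxx ✓), payload 101110.
Concatenate: 10001101110 = 0x46E (11 bits → U+046E).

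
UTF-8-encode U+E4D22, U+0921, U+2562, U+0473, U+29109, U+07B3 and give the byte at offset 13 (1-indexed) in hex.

0xF0

1-indexed offset 13 is 0-indexed offset 12.
U+E4D22 → 4-byte form F3 A4 B4 A2 at offsets 0–3.
U+0921 → 3-byte form E0 A4 A1 at offsets 4–6.
U+2562 → 3-byte form E2 95 A2 at offsets 7–9.
U+0473 → 2-byte form D1 B3 at offsets 10–11.
U+29109 → 4-byte form F0 A9 84 89 at offsets 12–15.
Offset 12 falls in char 5's range; it's byte 1 of F0 A9 84 89 = 0xF0.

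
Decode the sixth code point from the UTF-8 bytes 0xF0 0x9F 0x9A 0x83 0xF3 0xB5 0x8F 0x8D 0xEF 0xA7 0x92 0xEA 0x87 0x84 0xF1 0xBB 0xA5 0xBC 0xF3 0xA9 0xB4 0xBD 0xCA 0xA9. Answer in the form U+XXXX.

Offset 0: leading byte 0xF0 = 11110000 → 4-byte char #1 = F0 9F 9A 83.
Offset 4: leading byte 0xF3 = 11110011 → 4-byte char #2 = F3 B5 8F 8D.
Offset 8: leading byte 0xEF = 11101111 → 3-byte char #3 = EF A7 92.
Offset 11: leading byte 0xEA = 11101010 → 3-byte char #4 = EA 87 84.
Offset 14: leading byte 0xF1 = 11110001 → 4-byte char #5 = F1 BB A5 BC.
Offset 18: leading byte 0xF3 = 11110011 → 4-byte char #6 = F3 A9 B4 BD.
Leading byte 0xF3 = 11110011 matches 11110xxx → 4-byte sequence.
Byte 1: 0xF3 = 11110011, payload 011 (3 bits).
Byte 2: 0xA9 = 10101001 (10xxxxxx ✓), payload 101001.
Byte 3: 0xB4 = 10110100 (10xxxxxx ✓), payload 110100.
Byte 4: 0xBD = 10111101 (10xxxxxx ✓), payload 111101.
Concatenate: 011101001110100111101 = 0xE9D3D (21 bits → U+E9D3D).

U+E9D3D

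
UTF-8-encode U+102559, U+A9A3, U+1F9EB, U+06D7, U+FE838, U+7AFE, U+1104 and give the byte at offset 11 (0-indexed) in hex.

U+102559 → 4-byte form F4 82 95 99 at offsets 0–3.
U+A9A3 → 3-byte form EA A6 A3 at offsets 4–6.
U+1F9EB → 4-byte form F0 9F A7 AB at offsets 7–10.
U+06D7 → 2-byte form DB 97 at offsets 11–12.
Offset 11 falls in char 4's range; it's byte 1 of DB 97 = 0xDB.

0xDB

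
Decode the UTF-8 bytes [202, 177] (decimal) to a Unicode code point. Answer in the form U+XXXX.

Leading byte 0xCA = 11001010 matches 110xxxxx → 2-byte sequence.
Byte 1: 0xCA = 11001010, payload 01010 (5 bits).
Byte 2: 0xB1 = 10110001 (10xxxxxx ✓), payload 110001.
Concatenate: 01010110001 = 0x2B1 (11 bits → U+02B1).

U+02B1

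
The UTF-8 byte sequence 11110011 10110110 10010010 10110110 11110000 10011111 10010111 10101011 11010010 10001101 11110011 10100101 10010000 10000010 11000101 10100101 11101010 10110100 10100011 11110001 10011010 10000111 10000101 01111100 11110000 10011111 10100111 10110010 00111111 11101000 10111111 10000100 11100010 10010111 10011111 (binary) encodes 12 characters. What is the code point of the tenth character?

Offset 0: leading byte 0xF3 = 11110011 → 4-byte char #1 = F3 B6 92 B6.
Offset 4: leading byte 0xF0 = 11110000 → 4-byte char #2 = F0 9F 97 AB.
Offset 8: leading byte 0xD2 = 11010010 → 2-byte char #3 = D2 8D.
Offset 10: leading byte 0xF3 = 11110011 → 4-byte char #4 = F3 A5 90 82.
Offset 14: leading byte 0xC5 = 11000101 → 2-byte char #5 = C5 A5.
Offset 16: leading byte 0xEA = 11101010 → 3-byte char #6 = EA B4 A3.
Offset 19: leading byte 0xF1 = 11110001 → 4-byte char #7 = F1 9A 87 85.
Offset 23: leading byte 0x7C = 01111100 → 1-byte char #8 = 7C.
Offset 24: leading byte 0xF0 = 11110000 → 4-byte char #9 = F0 9F A7 B2.
Offset 28: leading byte 0x3F = 00111111 → 1-byte char #10 = 3F.
Leading byte 0x3F = 00111111 matches 0xxxxxxx → 1-byte sequence.
Byte 1: 0x3F = 00111111, payload 0111111 (7 bits).
Concatenate: 0111111 = 0x3F (7 bits → U+003F).

U+003F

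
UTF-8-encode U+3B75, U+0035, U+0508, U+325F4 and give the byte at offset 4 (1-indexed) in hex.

0x35

1-indexed offset 4 is 0-indexed offset 3.
U+3B75 → 3-byte form E3 AD B5 at offsets 0–2.
U+0035 → 1-byte form 35 at offsets 3–3.
Offset 3 falls in char 2's range; it's byte 1 of 35 = 0x35.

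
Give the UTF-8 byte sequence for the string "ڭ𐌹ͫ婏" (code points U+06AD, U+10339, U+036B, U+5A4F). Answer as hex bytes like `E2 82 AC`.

DA AD F0 90 8C B9 CD AB E5 A9 8F

U+06AD: 2-byte form → DA AD.
U+10339: 4-byte form → F0 90 8C B9.
U+036B: 2-byte form → CD AB.
U+5A4F: 3-byte form → E5 A9 8F.
Concatenated (11 bytes): DA AD F0 90 8C B9 CD AB E5 A9 8F.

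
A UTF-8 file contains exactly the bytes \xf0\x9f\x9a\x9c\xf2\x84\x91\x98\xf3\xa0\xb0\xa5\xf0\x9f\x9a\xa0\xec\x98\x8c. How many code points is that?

5

Byte at offset 0: 0xF0 = 11110000 → 4-byte char (#1). Advance 4.
Byte at offset 4: 0xF2 = 11110010 → 4-byte char (#2). Advance 4.
Byte at offset 8: 0xF3 = 11110011 → 4-byte char (#3). Advance 4.
Byte at offset 12: 0xF0 = 11110000 → 4-byte char (#4). Advance 4.
Byte at offset 16: 0xEC = 11101100 → 3-byte char (#5). Advance 3.
Reached end at offset 19 after 5 code points.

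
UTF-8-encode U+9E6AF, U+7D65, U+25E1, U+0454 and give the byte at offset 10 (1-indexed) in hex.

0xA1

1-indexed offset 10 is 0-indexed offset 9.
U+9E6AF → 4-byte form F2 9E 9A AF at offsets 0–3.
U+7D65 → 3-byte form E7 B5 A5 at offsets 4–6.
U+25E1 → 3-byte form E2 97 A1 at offsets 7–9.
Offset 9 falls in char 3's range; it's byte 3 of E2 97 A1 = 0xA1.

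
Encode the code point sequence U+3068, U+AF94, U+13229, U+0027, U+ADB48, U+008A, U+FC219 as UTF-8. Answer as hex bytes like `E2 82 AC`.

U+3068: 3-byte form → E3 81 A8.
U+AF94: 3-byte form → EA BE 94.
U+13229: 4-byte form → F0 93 88 A9.
U+0027: 1-byte form → 27.
U+ADB48: 4-byte form → F2 AD AD 88.
U+008A: 2-byte form → C2 8A.
U+FC219: 4-byte form → F3 BC 88 99.
Concatenated (21 bytes): E3 81 A8 EA BE 94 F0 93 88 A9 27 F2 AD AD 88 C2 8A F3 BC 88 99.

E3 81 A8 EA BE 94 F0 93 88 A9 27 F2 AD AD 88 C2 8A F3 BC 88 99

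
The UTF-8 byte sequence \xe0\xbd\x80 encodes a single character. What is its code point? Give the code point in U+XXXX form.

Leading byte 0xE0 = 11100000 matches 1110xxxx → 3-byte sequence.
Byte 1: 0xE0 = 11100000, payload 0000 (4 bits).
Byte 2: 0xBD = 10111101 (10xxxxxx ✓), payload 111101.
Byte 3: 0x80 = 10000000 (10xxxxxx ✓), payload 000000.
Concatenate: 0000111101000000 = 0xF40 (16 bits → U+0F40).

U+0F40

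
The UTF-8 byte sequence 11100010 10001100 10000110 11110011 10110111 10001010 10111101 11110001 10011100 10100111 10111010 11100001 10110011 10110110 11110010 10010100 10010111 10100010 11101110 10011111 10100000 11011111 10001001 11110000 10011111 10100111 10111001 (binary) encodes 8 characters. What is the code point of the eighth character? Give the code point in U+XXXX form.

Offset 0: leading byte 0xE2 = 11100010 → 3-byte char #1 = E2 8C 86.
Offset 3: leading byte 0xF3 = 11110011 → 4-byte char #2 = F3 B7 8A BD.
Offset 7: leading byte 0xF1 = 11110001 → 4-byte char #3 = F1 9C A7 BA.
Offset 11: leading byte 0xE1 = 11100001 → 3-byte char #4 = E1 B3 B6.
Offset 14: leading byte 0xF2 = 11110010 → 4-byte char #5 = F2 94 97 A2.
Offset 18: leading byte 0xEE = 11101110 → 3-byte char #6 = EE 9F A0.
Offset 21: leading byte 0xDF = 11011111 → 2-byte char #7 = DF 89.
Offset 23: leading byte 0xF0 = 11110000 → 4-byte char #8 = F0 9F A7 B9.
Leading byte 0xF0 = 11110000 matches 11110xxx → 4-byte sequence.
Byte 1: 0xF0 = 11110000, payload 000 (3 bits).
Byte 2: 0x9F = 10011111 (10xxxxxx ✓), payload 011111.
Byte 3: 0xA7 = 10100111 (10xxxxxx ✓), payload 100111.
Byte 4: 0xB9 = 10111001 (10xxxxxx ✓), payload 111001.
Concatenate: 000011111100111111001 = 0x1F9F9 (21 bits → U+1F9F9).

U+1F9F9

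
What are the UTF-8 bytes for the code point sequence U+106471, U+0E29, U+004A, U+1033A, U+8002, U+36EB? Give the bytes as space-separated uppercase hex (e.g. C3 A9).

U+106471: 4-byte form → F4 86 91 B1.
U+0E29: 3-byte form → E0 B8 A9.
U+004A: 1-byte form → 4A.
U+1033A: 4-byte form → F0 90 8C BA.
U+8002: 3-byte form → E8 80 82.
U+36EB: 3-byte form → E3 9B AB.
Concatenated (18 bytes): F4 86 91 B1 E0 B8 A9 4A F0 90 8C BA E8 80 82 E3 9B AB.

F4 86 91 B1 E0 B8 A9 4A F0 90 8C BA E8 80 82 E3 9B AB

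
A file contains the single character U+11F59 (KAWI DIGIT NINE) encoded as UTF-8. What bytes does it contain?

F0 91 BD 99

U+11F59 = 0x11F59 = 73561 decimal. In range U+10000–U+10FFFF → 4-byte form: 11110xxx 10xxxxxx 10xxxxxx 10xxxxxx.
Binary (21 bits): 000010001111101011001.
Split 3+6+6+6: 000 | 010001 | 111101 | 011001.
Byte 1: 11110000 = 0xF0.
Byte 2: 10010001 = 0x91.
Byte 3: 10111101 = 0xBD.
Byte 4: 10011001 = 0x99.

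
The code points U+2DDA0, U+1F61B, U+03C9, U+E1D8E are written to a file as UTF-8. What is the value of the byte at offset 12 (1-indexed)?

0xA1

1-indexed offset 12 is 0-indexed offset 11.
U+2DDA0 → 4-byte form F0 AD B6 A0 at offsets 0–3.
U+1F61B → 4-byte form F0 9F 98 9B at offsets 4–7.
U+03C9 → 2-byte form CF 89 at offsets 8–9.
U+E1D8E → 4-byte form F3 A1 B6 8E at offsets 10–13.
Offset 11 falls in char 4's range; it's byte 2 of F3 A1 B6 8E = 0xA1.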